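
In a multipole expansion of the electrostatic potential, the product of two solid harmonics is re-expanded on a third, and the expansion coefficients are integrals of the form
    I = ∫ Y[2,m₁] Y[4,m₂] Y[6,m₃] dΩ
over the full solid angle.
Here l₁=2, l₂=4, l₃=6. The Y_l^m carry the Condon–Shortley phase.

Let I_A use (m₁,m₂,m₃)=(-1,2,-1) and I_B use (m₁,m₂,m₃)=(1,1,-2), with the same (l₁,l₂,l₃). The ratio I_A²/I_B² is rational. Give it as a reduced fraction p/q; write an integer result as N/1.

l's match ⇒ only the (l;m) 3-j factors differ between A and B.
A: triangle coeff Δ(2,4,6) = 1/6435; Σ_t [0,0]: t=0:+1/8640 = 1/8640; (3j)²=14/1287 [(2 4 6; -1 2 -1)], sign=-1
B: triangle coeff Δ(2,4,6) = 1/6435; Σ_t [0,0]: t=0:+1/4320 = 1/4320; (3j)²=224/6435 [(2 4 6; 1 1 -2)], sign=+1
I_A²/I_B² = (14/1287)/(224/6435) = 5/16

5/16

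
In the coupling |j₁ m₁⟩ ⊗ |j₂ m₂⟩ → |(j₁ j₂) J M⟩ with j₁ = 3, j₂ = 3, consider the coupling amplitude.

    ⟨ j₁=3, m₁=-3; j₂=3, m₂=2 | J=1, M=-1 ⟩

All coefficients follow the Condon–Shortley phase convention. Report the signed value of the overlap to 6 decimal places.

j₁+j₂−J=5  J+j₁−j₂=1  J−j₁+j₂=1  j₁+j₂+J+1=8
(j₁±m₁, j₂±m₂, J±M) = (0,6,5,1,0,2)
P² = 10800/7
sum k=5..5:
  [5] −1/120 = -1/120
S = -1/120
C² = P²·S² = 3/28 ; C = -0.327327

−√(3/28) = -0.327327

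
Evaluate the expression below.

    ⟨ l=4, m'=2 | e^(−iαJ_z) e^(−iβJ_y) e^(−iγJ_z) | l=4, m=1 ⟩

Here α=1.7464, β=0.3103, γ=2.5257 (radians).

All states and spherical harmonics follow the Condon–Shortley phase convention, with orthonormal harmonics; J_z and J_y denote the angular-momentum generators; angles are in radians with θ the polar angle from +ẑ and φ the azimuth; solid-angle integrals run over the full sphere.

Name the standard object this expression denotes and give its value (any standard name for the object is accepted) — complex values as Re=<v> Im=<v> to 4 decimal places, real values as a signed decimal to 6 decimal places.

Wigner D-matrix element, Re=-0.5115 Im=-0.1386

This is a Wigner D-matrix element — the rotation-matrix element ⟨l m'| R(α,β,γ) |l m⟩ in the angular-momentum basis.
First d^4_{2,1}(β=0.3103), then the phase factors e^{-i(2)α} and e^{-i(1)γ}:
Half-angle: c=0.987988, s=0.154528. N=√(720·2·120·6)=1018.233765
The bounds max(0,m−m')=0 and min(l+m,l−m')=2 give 3 terms
  k=0: (−1)^1·1018.2338/(240)·0.9880^7·0.1545^1 = -0.602431
  k=1: (−1)^2·1018.2338/(48)·0.9880^5·0.1545^3 = +0.073687
  k=2: (−1)^3·1018.2338/(72)·0.9880^3·0.1545^5 = -0.001202
d^4_{2,1}(0.3103) = -0.602431 +0.073687 -0.001202 = -0.529946
D = (-0.938958+0.344032i)·(-0.529946)·(-0.816258-0.577687i) = -0.511490-0.138637i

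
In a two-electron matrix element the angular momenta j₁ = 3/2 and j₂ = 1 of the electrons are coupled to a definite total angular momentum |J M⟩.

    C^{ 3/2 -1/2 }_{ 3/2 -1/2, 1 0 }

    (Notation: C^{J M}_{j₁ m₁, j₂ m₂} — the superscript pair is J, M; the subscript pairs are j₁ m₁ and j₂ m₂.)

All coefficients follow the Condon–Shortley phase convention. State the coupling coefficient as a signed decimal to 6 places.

triangle: 1!×2!×1!/5! = 2/120
(j±m)!: 1!×2!×1!×1!×1!×2! = 4
prefactor² = (2J+1)×Δ×N² = 4/15
  k=0: +1/(0!×1!×2!×1!×0!×0!) = 1/2
  k=1: −1/(1!×0!×1!×0!×1!×1!) = -1
Σ = -1/2  ⇒  CG² = 4/15×(-1/2)² = 1/15
CG = −√(1/15) = -0.258199

−√(1/15) = -0.258199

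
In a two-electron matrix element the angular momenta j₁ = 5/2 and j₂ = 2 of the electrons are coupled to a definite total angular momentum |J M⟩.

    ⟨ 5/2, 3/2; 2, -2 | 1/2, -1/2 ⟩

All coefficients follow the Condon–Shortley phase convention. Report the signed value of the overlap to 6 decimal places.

triangle: 4!×1!×0!/6! = 24/720
(j±m)!: 4!×1!×0!×4!×0!×1! = 576
prefactor² = (2J+1)×Δ×N² = 192/5
  k=0: +1/(0!×4!×1!×0!×0!×0!) = 1/24
Σ = 1/24  ⇒  CG² = 192/5×(1/24)² = 1/15
CG = +√(1/15) = +0.258199

+√(1/15) ≈ +0.258199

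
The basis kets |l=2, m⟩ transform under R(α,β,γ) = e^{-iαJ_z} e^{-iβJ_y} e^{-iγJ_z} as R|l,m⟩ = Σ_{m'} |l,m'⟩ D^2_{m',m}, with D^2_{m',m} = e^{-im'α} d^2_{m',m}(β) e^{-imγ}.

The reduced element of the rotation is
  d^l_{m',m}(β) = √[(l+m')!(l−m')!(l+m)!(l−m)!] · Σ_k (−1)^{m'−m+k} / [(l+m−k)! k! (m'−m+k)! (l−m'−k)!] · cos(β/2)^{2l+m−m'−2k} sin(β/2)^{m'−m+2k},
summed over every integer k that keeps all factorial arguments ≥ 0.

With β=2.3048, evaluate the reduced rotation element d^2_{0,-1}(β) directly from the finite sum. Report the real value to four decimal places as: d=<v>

d=0.6091

d^2_{0,-1}(β=2.3048) via the finite sum:
With c≡cos(β/2)=0.406296 and s≡sin(β/2)=0.913742, N=[2·2·1·6]^{1/2}=4.898979
k∈{0,1} keeps every argument non-negative
  k=0: (−1)^1·4.8990/(2)·0.4063^3·0.9137^1 = -0.150115
  k=1: (−1)^2·4.8990/(2)·0.4063^1·0.9137^3 = +0.759256
d^2_{0,-1}(2.3048) = -0.150115 +0.759256 = +0.609140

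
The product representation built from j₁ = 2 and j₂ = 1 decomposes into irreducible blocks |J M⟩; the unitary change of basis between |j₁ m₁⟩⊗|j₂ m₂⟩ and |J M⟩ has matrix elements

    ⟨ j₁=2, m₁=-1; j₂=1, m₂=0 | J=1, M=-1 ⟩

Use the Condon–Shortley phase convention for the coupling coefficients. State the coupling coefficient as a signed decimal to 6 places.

-0.547723  (= −√(3/10))

√[3·2!2!0!/5! · 1!3!1!1!0!2!] = √(6/5)
  +(−1)^1/∏(1,1,2,0,0,0)! = -1/2  (running -1/2)
⟨..|..⟩ = √(6/5)·(-1/2) = -0.547723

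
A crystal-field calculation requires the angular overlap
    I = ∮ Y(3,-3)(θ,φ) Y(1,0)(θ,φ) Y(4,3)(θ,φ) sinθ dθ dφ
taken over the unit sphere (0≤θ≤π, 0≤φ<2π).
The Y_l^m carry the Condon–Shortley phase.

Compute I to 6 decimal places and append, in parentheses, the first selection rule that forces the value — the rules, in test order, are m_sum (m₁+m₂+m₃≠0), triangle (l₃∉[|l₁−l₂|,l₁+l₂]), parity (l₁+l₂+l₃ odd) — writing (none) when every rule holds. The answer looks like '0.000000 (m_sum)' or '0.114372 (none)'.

-0.162868 (none)

Rules hold: Σm=0, L=8 even, 2≤4≤4.
N = 7·3·9 = 189
Δ = 0!·6!·2!/9! = 1/252
Racah Σ t=0..0: t=0:+1/36 = 1/36
⇒ 3j(3 1 4; 0 0 0)² = 4/63, sgn +1
Racah Σ t=0..0: t=0:+1/720 = 1/720
⇒ 3j(3 1 4; -3 0 3)² = 1/36, sgn -1
4πI² = N·(3j₀)²·(3jₘ)² = 1/3
I = -1·√(0.333333/4π) = -0.16286750
No selection rule forces the value: the integral is nonzero (none).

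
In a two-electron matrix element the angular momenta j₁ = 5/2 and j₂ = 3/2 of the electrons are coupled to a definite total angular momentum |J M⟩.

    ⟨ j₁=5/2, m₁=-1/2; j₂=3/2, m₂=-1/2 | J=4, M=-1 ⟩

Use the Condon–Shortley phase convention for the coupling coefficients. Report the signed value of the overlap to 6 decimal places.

+0.731925

√[9·0!5!3!/9! · 2!3!1!2!3!5!] = √(2160/7)
  +(−1)^0/∏(0,0,3,1,2,2)! = 1/24  (running 1/24)
⟨..|..⟩ = √(2160/7)·(1/24) = +0.731925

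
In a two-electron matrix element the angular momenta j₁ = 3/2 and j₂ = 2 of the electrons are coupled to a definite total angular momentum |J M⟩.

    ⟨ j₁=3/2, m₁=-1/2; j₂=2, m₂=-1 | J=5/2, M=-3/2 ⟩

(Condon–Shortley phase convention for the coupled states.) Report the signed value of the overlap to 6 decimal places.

+0.169031  (= +√(1/35))

triangle: 1!*2!*3!/7! = 12/5040
(j±m)!: 1!*2!*1!*3!*1!*4! = 288
prefactor² = (2J+1)*Δ*N² = 144/35
  k=0: +1/(0!*1!*2!*1!*0!*2!) = 1/4
  k=1: −1/(1!*0!*1!*0!*1!*3!) = -1/6
Σ = 1/12  ⇒  CG² = 144/35*(1/12)² = 1/35
CG = +√(1/35) = +0.169031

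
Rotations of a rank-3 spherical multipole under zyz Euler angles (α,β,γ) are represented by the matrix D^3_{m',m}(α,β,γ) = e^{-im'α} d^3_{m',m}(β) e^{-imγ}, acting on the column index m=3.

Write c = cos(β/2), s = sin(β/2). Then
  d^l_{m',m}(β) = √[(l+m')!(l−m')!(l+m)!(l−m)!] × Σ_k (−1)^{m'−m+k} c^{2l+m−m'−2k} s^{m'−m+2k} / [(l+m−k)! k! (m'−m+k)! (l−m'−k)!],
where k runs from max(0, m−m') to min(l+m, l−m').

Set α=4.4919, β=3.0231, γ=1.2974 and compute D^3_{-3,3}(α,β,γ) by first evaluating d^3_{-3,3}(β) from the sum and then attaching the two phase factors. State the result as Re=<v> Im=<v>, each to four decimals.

First d^3_{-3,3}(β=3.0231), then the phase factors e^{-i(-3)α} and e^{-i(3)γ}:
Half-angle: c=0.059212, s=0.998245. N=√(1·720·720·1)=720.000000
k: max(0,(3)−(-3))=6 … min(3+(3),3−(-3))=6
  k=6: (−1)^0·720.0000/(720)·0.0592^0·0.9982^6 = +0.989519
d^3_{-3,3}(3.0231) = +0.989519
Phases: e^{-i·(-3)·4.4919}=+0.614275+0.789092i, e^{-i·(3)·1.2974}=-0.731275+0.682083i ⇒ D=-0.977081-0.156400i

Re=-0.9771 Im=-0.1564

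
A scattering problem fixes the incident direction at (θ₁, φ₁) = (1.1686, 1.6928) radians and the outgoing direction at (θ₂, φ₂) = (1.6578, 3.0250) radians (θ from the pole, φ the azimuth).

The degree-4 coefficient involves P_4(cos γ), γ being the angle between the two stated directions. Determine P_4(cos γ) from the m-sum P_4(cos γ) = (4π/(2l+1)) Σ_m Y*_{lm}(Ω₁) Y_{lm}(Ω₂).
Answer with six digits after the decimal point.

0.254774

Expand P_4 via completeness: Σ_{m} conj(Y_{4,m}) at Ω₁ times Y_{4,m} at Ω₂ —
  m=-4: Y*=(0.280267, 0.148777)  Y=(0.389326, 0.195990)  product (0.079957, 0.112852)
  m=-3: Y*=(0.136635, -0.356487)  Y=(0.101022, 0.036850)  product (0.026940, -0.030978)
  m=-2: Y*=(-0.019950, -0.004967)  Y=(-0.305940, -0.072662)  product (0.005743, 0.002969)
  m=-1: Y*=(0.039973, -0.326007)  Y=(-0.119875, -0.014040)  product (-0.009369, 0.038519)
  m=+0: Y*=(-0.081987, -0.000000)  Y=(0.293606, 0.000000)  product (-0.024072, -0.000000)
  m=+1: Y*=(-0.039973, -0.326007)  Y=(0.119875, -0.014040)  product (-0.009369, -0.038519)
  m=+2: Y*=(-0.019950, 0.004967)  Y=(-0.305940, 0.072662)  product (0.005743, -0.002969)
  m=+3: Y*=(-0.136635, -0.356487)  Y=(-0.101022, 0.036850)  product (0.026940, 0.030978)
  m=+4: Y*=(0.280267, -0.148777)  Y=(0.389326, -0.195990)  product (0.079957, -0.112852)
Accumulated sum (0.182468, 0.000000); after 4π/(2l+1) scaling, (0.254774, 0.000000) ⇒ P_4 = 0.254774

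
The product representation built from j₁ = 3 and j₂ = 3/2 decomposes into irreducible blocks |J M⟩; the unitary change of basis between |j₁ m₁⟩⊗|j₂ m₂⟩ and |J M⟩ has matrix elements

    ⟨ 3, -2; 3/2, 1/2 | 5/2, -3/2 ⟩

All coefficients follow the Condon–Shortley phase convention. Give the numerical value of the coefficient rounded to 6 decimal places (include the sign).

j₁+j₂−J=2  J+j₁−j₂=4  J−j₁+j₂=1  j₁+j₂+J+1=8
(j₁±m₁, j₂±m₂, J±M) = (1,5,2,1,1,4)
P² = 288/7
sum k=1..2:
  [1] −1/24 = -1/24
  [2] +1/12 = 1/12
S = 1/24
C² = P²·S² = 1/14 ; C = +0.267261

+√(1/14) ≈ +0.267261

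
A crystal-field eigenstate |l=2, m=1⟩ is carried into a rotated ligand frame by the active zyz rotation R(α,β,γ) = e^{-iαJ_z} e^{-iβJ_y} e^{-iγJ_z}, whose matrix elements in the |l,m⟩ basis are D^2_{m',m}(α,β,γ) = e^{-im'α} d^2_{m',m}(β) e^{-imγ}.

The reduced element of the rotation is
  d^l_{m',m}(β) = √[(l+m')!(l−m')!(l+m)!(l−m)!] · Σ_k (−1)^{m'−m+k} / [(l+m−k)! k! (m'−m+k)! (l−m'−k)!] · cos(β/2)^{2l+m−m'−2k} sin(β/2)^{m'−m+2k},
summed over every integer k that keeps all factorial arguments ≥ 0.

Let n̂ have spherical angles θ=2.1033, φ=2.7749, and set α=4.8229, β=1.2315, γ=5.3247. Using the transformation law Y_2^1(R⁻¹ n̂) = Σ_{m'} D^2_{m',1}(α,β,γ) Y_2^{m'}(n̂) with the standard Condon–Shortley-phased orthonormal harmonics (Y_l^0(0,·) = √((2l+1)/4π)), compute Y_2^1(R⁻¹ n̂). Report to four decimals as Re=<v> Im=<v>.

Re=0.3458 Im=-0.0653

Need the full column D^2_{m',1} for m'=−2..2 at α=4.8229, β=1.2315, γ=5.3247.
cos(β/2)=0.816340, sin(β/2)=0.577571
d^2_{-2,1}: single k=3 term ⇒ +0.314570;  D = -0.119971-0.290794i
d^2_{-1,1}: k∈[2..3] ⇒ +0.666921 -0.111281 = +0.555640;  D = +0.487140-0.267265i
d^2_{0,1}: k∈[1..2] ⇒ +0.769653 -0.385268 = +0.384385;  D = +0.220929+0.314551i
d^2_{1,1}: k∈[0..1] ⇒ +0.444105 -0.666921 = -0.222817;  D = +0.167100-0.147394i
d^2_{2,1}: single k=0 term ⇒ -0.628419;  D = +0.465141+0.422557i
Y_2^{m'}(θ=2.1033,φ=2.7749) and Σ D·Y over m':
  (-0.1200-0.2908i)·(+0.2130+0.1919i)  (+0.4871-0.2673i)·(+0.3154+0.1212i)  (+0.2209+0.3146i)·(-0.0715+0.0000i)  (+0.1671-0.1474i)·(-0.3154+0.1212i)  (+0.4651+0.4226i)·(+0.2130-0.1919i)
Y_2^1(R⁻¹ n̂) = +0.345821-0.065276i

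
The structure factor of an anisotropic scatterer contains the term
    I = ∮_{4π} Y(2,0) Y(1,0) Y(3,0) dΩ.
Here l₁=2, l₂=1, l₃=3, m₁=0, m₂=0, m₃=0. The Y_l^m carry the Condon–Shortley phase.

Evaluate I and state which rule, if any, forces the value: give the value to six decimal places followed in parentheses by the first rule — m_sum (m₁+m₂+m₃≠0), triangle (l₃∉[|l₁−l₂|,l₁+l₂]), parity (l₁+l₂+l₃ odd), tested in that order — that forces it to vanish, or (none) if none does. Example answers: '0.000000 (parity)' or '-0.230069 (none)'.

m-sum 0 ✓  L=6 even ✓  1≤3≤3 ✓
Π(2lᵢ+1) = 5×3×7 = 105
triangle coeff Δ(2,1,3) = 1/105
Σ_t [0,0]: t=0:+1/4 = 1/4
(3j)²=3/35 [(2 1 3; 0 0 0)], sign=-1
(m-triple is (0,0,0) — same symbol as above.)
⇒ 4πI² = 27/35
I = (+1)√(27/35/(4π)) = 0.24776670
No selection rule forces the value: the integral is nonzero (none).

0.247767 (none)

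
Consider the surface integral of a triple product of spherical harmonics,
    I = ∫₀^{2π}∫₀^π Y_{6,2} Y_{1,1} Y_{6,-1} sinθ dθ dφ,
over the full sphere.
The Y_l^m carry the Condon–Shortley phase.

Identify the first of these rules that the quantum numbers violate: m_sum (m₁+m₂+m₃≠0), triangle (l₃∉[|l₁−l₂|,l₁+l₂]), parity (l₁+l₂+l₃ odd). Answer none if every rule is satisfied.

m_sum

azimuthal sum: 2 + 1 − 1 = 2  ✗
5 ≤ 6 ≤ 7 (triangle on l)
L = 6 + 1 + 6 = 13 (odd)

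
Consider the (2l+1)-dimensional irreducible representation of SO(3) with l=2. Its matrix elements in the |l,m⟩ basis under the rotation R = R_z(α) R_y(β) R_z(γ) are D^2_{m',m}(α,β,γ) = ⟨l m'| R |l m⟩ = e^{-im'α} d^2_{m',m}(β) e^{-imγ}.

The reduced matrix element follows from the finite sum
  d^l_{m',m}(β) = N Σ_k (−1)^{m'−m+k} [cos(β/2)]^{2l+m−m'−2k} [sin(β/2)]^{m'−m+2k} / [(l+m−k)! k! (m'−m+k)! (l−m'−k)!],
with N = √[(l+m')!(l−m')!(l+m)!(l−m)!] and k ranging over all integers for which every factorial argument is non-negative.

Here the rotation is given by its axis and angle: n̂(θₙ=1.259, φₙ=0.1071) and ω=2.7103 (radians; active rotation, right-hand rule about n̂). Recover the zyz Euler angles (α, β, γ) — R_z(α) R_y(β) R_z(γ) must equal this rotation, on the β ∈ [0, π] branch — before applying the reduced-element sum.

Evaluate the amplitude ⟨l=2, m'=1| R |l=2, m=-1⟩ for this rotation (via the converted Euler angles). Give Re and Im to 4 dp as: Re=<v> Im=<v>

Re=0.3866 Im=-0.0841

Axis–angle → zyz. n̂ = (sinθₙcosφₙ, sinθₙsinφₙ, cosθₙ) = (+0.946331, +0.101741, +0.306769), ω = 2.7103.
R = I cosω + sinω [n̂]ₓ + (1−cosω) n̂n̂ᵀ gives
  R = [+0.800649, +0.055502, +0.596558; +0.311988, -0.888671, -0.336045; +0.511493, +0.455173, -0.728830]
β = atan2(√(R₁₃²+R₂₃²), R₃₃) = 2.387407; α = atan2(R₂₃, R₁₃) mod 2π = 5.770183; γ = atan2(R₃₂, −R₃₁) mod 2π = 2.414390
First d^2_{1,-1}(β=2.3874), then the phase factors e^{-i(1)α} and e^{-i(-1)γ}:
c=cos(2.387407/2)=0.368219, s=sin(2.387407/2)=0.929739; N=√[6·1·1·6]=6.000000
The bounds max(0,m−m')=0 and min(l+m,l−m')=1 give 2 terms
  k=0: (−1)^2·6.0000/(2)·0.3682^2·0.9297^2 = +0.351606
  k=1: (−1)^3·6.0000/(6)·0.3682^0·0.9297^4 = -0.747213
d^2_{1,-1}(2.3874) = +0.351606 -0.747213 = -0.395607
D = (+0.871275+0.490795i)·(-0.395607)·(-0.747037+0.664782i) = +0.386567-0.084093i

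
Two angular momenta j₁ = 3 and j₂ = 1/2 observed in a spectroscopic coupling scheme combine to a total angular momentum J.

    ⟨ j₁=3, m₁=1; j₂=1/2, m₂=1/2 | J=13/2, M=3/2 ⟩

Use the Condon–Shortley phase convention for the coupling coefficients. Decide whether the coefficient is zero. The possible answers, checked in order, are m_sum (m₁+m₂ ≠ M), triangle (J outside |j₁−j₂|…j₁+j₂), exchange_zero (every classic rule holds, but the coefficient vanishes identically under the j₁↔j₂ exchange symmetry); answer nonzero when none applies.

m-sum: m₁+m₂ = 1+1/2 = 3/2, M = 3/2  ✓
triangle: need |j₁−j₂| ≤ J ≤ j₁+j₂, i.e. J ∈ [5/2, 7/2]; J = 13/2 is outside ✗ ⇒ coefficient is 0

triangle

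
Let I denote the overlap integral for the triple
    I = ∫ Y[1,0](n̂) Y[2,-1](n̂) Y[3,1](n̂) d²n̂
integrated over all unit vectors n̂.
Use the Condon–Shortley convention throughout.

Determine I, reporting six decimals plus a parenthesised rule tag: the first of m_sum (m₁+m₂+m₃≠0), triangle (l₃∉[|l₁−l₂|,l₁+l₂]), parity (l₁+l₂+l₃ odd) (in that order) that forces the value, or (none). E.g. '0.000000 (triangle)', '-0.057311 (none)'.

-0.233597 (none)

m-sum 0 ✓  L=6 even ✓  1≤3≤3 ✓
Π(2lᵢ+1) = 3×5×7 = 105
triangle coeff Δ(1,2,3) = 1/105
Σ_t [0,0]: t=0:+1/4 = 1/4
(3j)²=3/35 [(1 2 3; 0 0 0)], sign=-1
Σ_t [0,0]: t=0:+1/6 = 1/6
(3j)²=8/105 [(1 2 3; 0 -1 1)], sign=+1
⇒ 4πI² = 24/35
I = (-1)√(24/35/(4π)) = -0.23359668
No selection rule forces the value: the integral is nonzero (none).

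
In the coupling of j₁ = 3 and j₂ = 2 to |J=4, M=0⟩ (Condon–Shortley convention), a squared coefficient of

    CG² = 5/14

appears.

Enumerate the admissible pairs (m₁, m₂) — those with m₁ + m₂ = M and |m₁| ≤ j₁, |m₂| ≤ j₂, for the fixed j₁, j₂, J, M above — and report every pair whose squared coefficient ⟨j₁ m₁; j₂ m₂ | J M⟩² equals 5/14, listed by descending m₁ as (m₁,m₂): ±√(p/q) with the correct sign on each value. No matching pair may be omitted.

Admissible pairs with m₁+m₂ = M = 0: (-2,2), (-1,1), (0,0), (1,-1), (2,-2)
  (m₁,m₂)=(2,-2): CG² = 1/7, CG = +√(1/7)
  (m₁,m₂)=(1,-1): CG² = 5/14, CG = +√(5/14)   ← matches the target
  (m₁,m₂)=(0,0): CG² = 0/1, CG = 0
  (m₁,m₂)=(-1,1): CG² = 5/14, CG = −√(5/14)   ← matches the target
  (m₁,m₂)=(-2,2): CG² = 1/7, CG = −√(1/7)
Pairs with CG² = 5/14: (1,-1): +√(5/14); (-1,1): −√(5/14)

(1,-1): +√(5/14); (-1,1): −√(5/14)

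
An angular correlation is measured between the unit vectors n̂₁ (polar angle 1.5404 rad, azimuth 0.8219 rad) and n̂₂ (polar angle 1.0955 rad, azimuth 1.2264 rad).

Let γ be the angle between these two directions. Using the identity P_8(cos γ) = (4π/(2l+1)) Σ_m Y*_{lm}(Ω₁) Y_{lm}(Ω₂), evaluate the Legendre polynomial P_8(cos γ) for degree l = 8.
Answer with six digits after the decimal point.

Expand P_8 via completeness: Σ_{m} conj(Y_{8,m}) at Ω₁ times Y_{8,m} at Ω₂ —
  term(m=-8) = -0.102949+0.009748i   from Y*(Ω₁)=+0.491788+0.147835i, Y(Ω₂)=-0.186523+0.075892i
  term(m=-7) = -0.024656-0.007900i   from Y*(Ω₁)=+0.053892-0.031568i, Y(Ω₂)=-0.276697-0.308678i
  term(m=-6) = +0.111356+0.096607i   from Y*(Ω₁)=-0.080425+0.361331i, Y(Ω₂)=+0.189385-0.350337i
  term(m=-5) = +0.000937+0.001931i   from Y*(Ω₁)=+0.041748+0.060646i, Y(Ω₂)=+0.028825+0.004391i
  term(m=-4) = +0.005242+0.110978i   from Y*(Ω₁)=-0.326070-0.047950i, Y(Ω₂)=-0.064728-0.330831i
  term(m=-3) = -0.005693+0.015249i   from Y*(Ω₁)=-0.061548+0.049354i, Y(Ω₂)=+0.177219-0.105654i
  term(m=-2) = -0.052407+0.054941i   from Y*(Ω₁)=+0.022791-0.311635i, Y(Ω₂)=-0.187595-0.154448i
  term(m=-1) = -0.019405+0.008308i   from Y*(Ω₁)=-0.055247-0.059435i, Y(Ω₂)=+0.087827-0.244855i
  term(m=+0) = -0.063976+0.000000i   from Y*(Ω₁)=+0.307515-0.000000i, Y(Ω₂)=-0.208041+0.000000i
  term(m=+1) = -0.019405-0.008308i   from Y*(Ω₁)=+0.055247-0.059435i, Y(Ω₂)=-0.087827-0.244855i
  term(m=+2) = -0.052407-0.054941i   from Y*(Ω₁)=+0.022791+0.311635i, Y(Ω₂)=-0.187595+0.154448i
  term(m=+3) = -0.005693-0.015249i   from Y*(Ω₁)=+0.061548+0.049354i, Y(Ω₂)=-0.177219-0.105654i
  term(m=+4) = +0.005242-0.110978i   from Y*(Ω₁)=-0.326070+0.047950i, Y(Ω₂)=-0.064728+0.330831i
  term(m=+5) = +0.000937-0.001931i   from Y*(Ω₁)=-0.041748+0.060646i, Y(Ω₂)=-0.028825+0.004391i
  term(m=+6) = +0.111356-0.096607i   from Y*(Ω₁)=-0.080425-0.361331i, Y(Ω₂)=+0.189385+0.350337i
  term(m=+7) = -0.024656+0.007900i   from Y*(Ω₁)=-0.053892-0.031568i, Y(Ω₂)=+0.276697-0.308678i
  term(m=+8) = -0.102949-0.009748i   from Y*(Ω₁)=+0.491788-0.147835i, Y(Ω₂)=-0.186523-0.075892i
Σ over m = -0.239125+0.000000i; ×(4π/17) → -0.176761+0.000000i. Real part: -0.176761

-0.176761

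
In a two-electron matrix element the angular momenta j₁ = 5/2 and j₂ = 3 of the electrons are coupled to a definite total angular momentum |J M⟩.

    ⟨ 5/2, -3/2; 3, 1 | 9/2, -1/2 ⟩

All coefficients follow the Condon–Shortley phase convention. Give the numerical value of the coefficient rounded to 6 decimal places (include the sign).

-0.594588  (= −√(35/99))

j₁+j₂−J=1  J+j₁−j₂=4  J−j₁+j₂=5  j₁+j₂+J+1=11
(j₁±m₁, j₂±m₂, J±M) = (1,4,4,2,4,5)
P² = 184320/77
sum k=0..1:
  [0] +1/576 = 1/576
  [1] −1/72 = -1/72
S = -7/576
C² = P²·S² = 35/99 ; C = -0.594588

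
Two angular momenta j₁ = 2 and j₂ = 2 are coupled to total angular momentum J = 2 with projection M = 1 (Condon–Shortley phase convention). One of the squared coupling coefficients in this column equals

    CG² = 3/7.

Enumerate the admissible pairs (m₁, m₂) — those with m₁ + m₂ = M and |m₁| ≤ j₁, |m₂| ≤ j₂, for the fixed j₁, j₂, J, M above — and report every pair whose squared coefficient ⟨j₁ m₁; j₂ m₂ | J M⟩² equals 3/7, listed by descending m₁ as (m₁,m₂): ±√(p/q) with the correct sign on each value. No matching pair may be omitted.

Admissible pairs with m₁+m₂ = M = 1: (-1,2), (0,1), (1,0), (2,-1)
  (m₁,m₂)=(2,-1): CG² = 3/7, CG = +√(3/7)   ← matches the target
  (m₁,m₂)=(1,0): CG² = 1/14, CG = −√(1/14)
  (m₁,m₂)=(0,1): CG² = 1/14, CG = −√(1/14)
  (m₁,m₂)=(-1,2): CG² = 3/7, CG = +√(3/7)   ← matches the target
Pairs with CG² = 3/7: (2,-1): +√(3/7); (-1,2): +√(3/7)

(2,-1): +√(3/7); (-1,2): +√(3/7)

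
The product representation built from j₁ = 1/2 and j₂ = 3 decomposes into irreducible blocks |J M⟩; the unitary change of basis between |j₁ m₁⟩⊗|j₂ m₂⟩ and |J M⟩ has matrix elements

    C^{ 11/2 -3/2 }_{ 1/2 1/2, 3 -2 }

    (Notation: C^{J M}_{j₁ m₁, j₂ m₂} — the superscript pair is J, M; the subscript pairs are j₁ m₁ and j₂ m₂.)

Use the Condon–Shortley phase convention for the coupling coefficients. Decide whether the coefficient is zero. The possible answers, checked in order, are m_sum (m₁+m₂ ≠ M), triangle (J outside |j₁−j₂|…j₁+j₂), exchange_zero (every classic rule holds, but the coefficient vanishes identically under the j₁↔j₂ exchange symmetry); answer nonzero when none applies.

m-sum: m₁+m₂ = 1/2+(-2) = -3/2, M = -3/2  ✓
triangle: need |j₁−j₂| ≤ J ≤ j₁+j₂, i.e. J ∈ [5/2, 7/2]; J = 11/2 is outside ✗ ⇒ coefficient is 0

triangle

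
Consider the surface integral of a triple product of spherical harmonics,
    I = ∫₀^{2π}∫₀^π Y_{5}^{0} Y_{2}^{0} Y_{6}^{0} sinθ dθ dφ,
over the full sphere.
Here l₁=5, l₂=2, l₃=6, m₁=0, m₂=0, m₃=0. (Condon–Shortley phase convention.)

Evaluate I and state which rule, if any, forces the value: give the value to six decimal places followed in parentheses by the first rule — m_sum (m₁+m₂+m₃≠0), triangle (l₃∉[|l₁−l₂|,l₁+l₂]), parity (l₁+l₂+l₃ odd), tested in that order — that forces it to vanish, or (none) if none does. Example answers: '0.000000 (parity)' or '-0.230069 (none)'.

0.000000 (parity)

Σlᵢ=13 odd — θ-integrand is odd under cosθ→−cosθ; I=0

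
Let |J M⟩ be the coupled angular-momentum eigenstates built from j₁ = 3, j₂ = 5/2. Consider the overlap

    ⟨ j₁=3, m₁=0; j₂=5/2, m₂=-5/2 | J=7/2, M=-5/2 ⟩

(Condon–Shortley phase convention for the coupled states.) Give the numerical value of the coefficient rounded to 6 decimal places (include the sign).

j₁+j₂−J=2  J+j₁−j₂=4  J−j₁+j₂=3  j₁+j₂+J+1=10
(j₁±m₁, j₂±m₂, J±M) = (3,3,0,5,1,6)
P² = 13824/7
sum k=0..0:
  [0] +1/72 = 1/72
S = 1/72
C² = P²·S² = 8/21 ; C = +0.617213

+0.617213  (= +√(8/21))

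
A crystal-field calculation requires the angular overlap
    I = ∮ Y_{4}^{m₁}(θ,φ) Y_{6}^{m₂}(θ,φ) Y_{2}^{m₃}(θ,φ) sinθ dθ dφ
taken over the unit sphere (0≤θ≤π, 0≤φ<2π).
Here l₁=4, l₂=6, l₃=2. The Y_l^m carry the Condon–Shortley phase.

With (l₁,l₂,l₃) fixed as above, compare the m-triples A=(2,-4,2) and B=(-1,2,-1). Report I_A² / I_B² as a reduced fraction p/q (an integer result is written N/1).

15/16

Same 4,6,2: normalisation and zero-m 3j drop out of the ratio.
A: Δ: 8! 0! 4! / 13! → 1/6435; sum: t=2:+1/34560 = 1/34560; 3j²(4 6 2; 2 -4 2) = Δ·Π!·Σ² = 14/429  (sign +1)
B: Δ: 8! 0! 4! / 13! → 1/6435; sum: t=5:−1/4320 = -1/4320; 3j²(4 6 2; -1 2 -1) = Δ·Π!·Σ² = 224/6435  (sign +1)
I_A²/I_B² = (14/429)/(224/6435) = 15/16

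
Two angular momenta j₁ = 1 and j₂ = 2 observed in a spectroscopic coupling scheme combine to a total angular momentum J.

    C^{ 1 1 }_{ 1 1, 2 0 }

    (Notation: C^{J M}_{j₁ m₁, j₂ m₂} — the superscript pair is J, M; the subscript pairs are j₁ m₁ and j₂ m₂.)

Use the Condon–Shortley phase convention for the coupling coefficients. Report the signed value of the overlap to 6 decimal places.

+0.316228  (= +√(1/10))

triangle: 2!·0!·2!/5! = 4/120
(j±m)!: 2!·0!·2!·2!·2!·0! = 16
prefactor² = (2J+1)·Δ·N² = 8/5
  k=0: +1/(0!·2!·0!·2!·0!·0!) = 1/4
Σ = 1/4  ⇒  CG² = 8/5·(1/4)² = 1/10
CG = +√(1/10) = +0.316228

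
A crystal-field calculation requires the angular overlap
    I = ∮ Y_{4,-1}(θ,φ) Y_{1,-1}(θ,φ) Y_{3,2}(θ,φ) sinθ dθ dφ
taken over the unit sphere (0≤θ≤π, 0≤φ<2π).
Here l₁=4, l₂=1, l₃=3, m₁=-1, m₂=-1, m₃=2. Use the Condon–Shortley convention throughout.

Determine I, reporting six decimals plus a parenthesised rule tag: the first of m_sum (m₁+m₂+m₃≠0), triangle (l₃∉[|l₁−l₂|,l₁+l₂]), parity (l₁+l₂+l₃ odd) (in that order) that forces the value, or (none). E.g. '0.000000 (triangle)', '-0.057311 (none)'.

Rules hold: Σm=0, L=8 even, 3≤3≤5.
N = 9·3·7 = 189
Δ = 2!·6!·0!/9! = 1/252
Racah Σ t=1..1: t=1:−1/36 = -1/36
⇒ 3j(4 1 3; 0 0 0)² = 4/63, sgn +1
Racah Σ t=0..0: t=0:+1/240 = 1/240
⇒ 3j(4 1 3; -1 -1 2)² = 1/84, sgn -1
4πI² = N·(3j₀)²·(3jₘ)² = 1/7
I = -1·√(0.142857/4π) = -0.10662181
No selection rule forces the value: the integral is nonzero (none).

-0.106622 (none)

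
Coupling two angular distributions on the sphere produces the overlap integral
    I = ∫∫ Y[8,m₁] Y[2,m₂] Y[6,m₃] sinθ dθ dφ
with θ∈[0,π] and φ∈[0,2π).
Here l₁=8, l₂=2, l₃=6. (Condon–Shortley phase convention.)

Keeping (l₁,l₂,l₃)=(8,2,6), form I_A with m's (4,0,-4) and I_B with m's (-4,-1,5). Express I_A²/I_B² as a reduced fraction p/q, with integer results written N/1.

33/4

Same 8,2,6: normalisation and zero-m 3j drop out of the ratio.
A: Δ: 4! 12! 0! / 17! → 1/30940; sum: t=2:+1/29030400 = 1/29030400; 3j²(8 2 6; 4 0 -4) = Δ·Π!·Σ² = 99/7735  (sign +1)
B: Δ: 4! 12! 0! / 17! → 1/30940; sum: t=1:−1/239500800 = -1/239500800; 3j²(8 2 6; -4 -1 5) = Δ·Π!·Σ² = 12/7735  (sign +1)
I_A²/I_B² = (99/7735)/(12/7735) = 33/4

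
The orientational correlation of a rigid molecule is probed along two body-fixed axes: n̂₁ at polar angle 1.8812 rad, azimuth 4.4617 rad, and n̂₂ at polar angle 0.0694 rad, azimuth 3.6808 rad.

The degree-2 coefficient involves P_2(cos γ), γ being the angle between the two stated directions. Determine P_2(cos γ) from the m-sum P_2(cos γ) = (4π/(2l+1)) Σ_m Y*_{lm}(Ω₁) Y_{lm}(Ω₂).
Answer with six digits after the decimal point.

-0.400303

Term-by-term m-sum for l=2 (normalisation 4π/5 = 2.513274):
  term(m=-2) = 0.00001 + 0.00065j   from Y*(Ω₁)=-0.30713 + 0.16834j, Y(Ω₂)=0.00088 - 0.00164j
  term(m=-1) = -0.00853 - 0.00845j   from Y*(Ω₁)=0.05574 + 0.21767j, Y(Ω₂)=-0.04586 + 0.02744j
  term(m=+0) = -0.14223 + 0.00000j   from Y*(Ω₁)=-0.22712 + 0.00000j, Y(Ω₂)=0.62623 + 0.00000j
  term(m=+1) = -0.00853 + 0.00845j   from Y*(Ω₁)=-0.05574 + 0.21767j, Y(Ω₂)=0.04586 + 0.02744j
  term(m=+2) = 0.00001 - 0.00065j   from Y*(Ω₁)=-0.30713 - 0.16834j, Y(Ω₂)=0.00088 + 0.00164j
Σ over m = -0.15928 - 0.00000j; ×(4π/5) → -0.40030 - 0.00000j. Real part: -0.400303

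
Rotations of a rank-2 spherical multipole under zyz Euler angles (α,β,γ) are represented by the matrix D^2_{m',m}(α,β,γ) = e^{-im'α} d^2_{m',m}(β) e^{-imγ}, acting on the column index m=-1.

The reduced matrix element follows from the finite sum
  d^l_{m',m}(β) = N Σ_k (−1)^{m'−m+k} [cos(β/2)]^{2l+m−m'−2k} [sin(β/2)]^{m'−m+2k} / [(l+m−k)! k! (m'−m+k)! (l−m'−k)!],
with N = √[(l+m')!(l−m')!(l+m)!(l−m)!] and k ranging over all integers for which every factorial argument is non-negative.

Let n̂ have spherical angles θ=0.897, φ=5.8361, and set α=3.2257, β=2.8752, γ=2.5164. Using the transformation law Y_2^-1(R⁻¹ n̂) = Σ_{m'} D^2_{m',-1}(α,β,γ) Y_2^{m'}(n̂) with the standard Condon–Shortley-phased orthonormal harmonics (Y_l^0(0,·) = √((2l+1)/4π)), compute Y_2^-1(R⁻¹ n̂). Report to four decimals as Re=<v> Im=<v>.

Need the full column D^2_{m',-1} for m'=−2..2 at α=3.2257, β=2.8752, γ=2.5164.
cos(β/2)=0.132803, sin(β/2)=0.991142
d^2_{-2,-1}: single k=1 term ⇒ +0.004643;  D = -0.004166+0.002049i
d^2_{-1,-1}: k∈[0..1] ⇒ +0.000311 -0.051977 = -0.051666;  D = -0.044285+0.026611i
d^2_{0,-1}: k∈[0..1] ⇒ -0.005686 +0.316731 = +0.311045;  D = -0.252211+0.182040i
d^2_{1,-1}: k∈[0..1] ⇒ +0.051977 -0.965038 = -0.913061;  D = -0.692847+0.594679i
d^2_{2,-1}: single k=0 term ⇒ -0.258610;  D = +0.181395-0.184324i
Y_2^{m'}(θ=0.897,φ=5.8361) and Σ D·Y over m':
  (-0.0042+0.0020i)·(+0.1477+0.1839i)  (-0.0443+0.0266i)·(+0.3397+0.1629i)  (-0.2522+0.1820i)·(+0.0530+0.0000i)  (-0.6928+0.5947i)·(-0.3397+0.1629i)  (+0.1814-0.1843i)·(+0.1477-0.1839i)
Y_2^-1(R⁻¹ n̂) = +0.097652-0.364410i

Re=0.0977 Im=-0.3644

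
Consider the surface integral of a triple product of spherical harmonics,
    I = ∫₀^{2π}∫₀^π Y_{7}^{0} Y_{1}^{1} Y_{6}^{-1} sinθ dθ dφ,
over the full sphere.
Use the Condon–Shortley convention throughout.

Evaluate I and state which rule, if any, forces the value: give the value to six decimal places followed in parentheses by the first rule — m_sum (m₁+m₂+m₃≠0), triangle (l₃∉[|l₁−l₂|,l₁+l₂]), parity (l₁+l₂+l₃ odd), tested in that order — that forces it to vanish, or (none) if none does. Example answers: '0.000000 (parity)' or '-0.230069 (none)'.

Rules hold: Σm=0, L=14 even, 6≤6≤8.
N = 15·3·13 = 585
Δ = 2!·12!·0!/15! = 1/1365
Racah Σ t=1..1: t=1:−1/518400 = -1/518400
⇒ 3j(7 1 6; 0 0 0)² = 7/195, sgn -1
Racah Σ t=2..2: t=2:+1/1209600 = 1/1209600
⇒ 3j(7 1 6; 0 1 -1)² = 1/65, sgn -1
4πI² = N·(3j₀)²·(3jₘ)² = 21/65
I = +1·√(0.323077/4π) = 0.16034227
No selection rule forces the value: the integral is nonzero (none).

0.160342 (none)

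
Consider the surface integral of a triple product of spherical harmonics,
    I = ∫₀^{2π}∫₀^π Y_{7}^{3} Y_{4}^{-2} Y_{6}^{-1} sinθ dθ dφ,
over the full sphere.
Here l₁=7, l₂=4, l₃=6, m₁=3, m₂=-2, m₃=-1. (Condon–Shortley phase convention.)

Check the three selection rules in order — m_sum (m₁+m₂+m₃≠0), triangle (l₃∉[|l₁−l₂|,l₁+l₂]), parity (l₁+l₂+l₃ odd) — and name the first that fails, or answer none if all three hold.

parity

Σmᵢ = 0  ✓
l₃∈[|l₁−l₂|,l₁+l₂]=[3,11], have l₃=6  ✓
Σlᵢ = 17 ⇒ odd  ✗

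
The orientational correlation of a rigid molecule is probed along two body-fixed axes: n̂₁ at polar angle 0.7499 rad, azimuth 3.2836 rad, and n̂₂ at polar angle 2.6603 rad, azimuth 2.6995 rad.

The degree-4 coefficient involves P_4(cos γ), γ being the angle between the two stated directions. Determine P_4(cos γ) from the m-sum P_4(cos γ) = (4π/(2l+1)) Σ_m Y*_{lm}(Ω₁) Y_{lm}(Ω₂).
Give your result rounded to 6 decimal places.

Term-by-term m-sum for l=4 (normalisation 4π/9 = 1.396263):
  m=-4: Y*=0.08050 + 0.05137j  Y=-0.00399 + 0.01993j  product -0.00134 + 0.00140j
  m=-3: Y*=-0.26407 - 0.11984j  Y=0.02665 + 0.10679j  product 0.00576 - 0.03139j
  m=-2: Y*=0.40996 + 0.11967j  Y=0.20450 + 0.24949j  product 0.05398 + 0.12675j
  m=-1: Y*=-0.17478 - 0.02499j  Y=0.43864 + 0.20762j  product -0.07148 - 0.04725j
  m=+0: Y*=-0.32039 + 0.00000j  Y=0.10953 + 0.00000j  product -0.03509 + 0.00000j
  m=+1: Y*=0.17478 - 0.02499j  Y=-0.43864 + 0.20762j  product -0.07148 + 0.04725j
  m=+2: Y*=0.40996 - 0.11967j  Y=0.20450 - 0.24949j  product 0.05398 - 0.12675j
  m=+3: Y*=0.26407 - 0.11984j  Y=-0.02665 + 0.10679j  product 0.00576 + 0.03139j
  m=+4: Y*=0.08050 - 0.05137j  Y=-0.00399 - 0.01993j  product -0.00134 - 0.00140j
Accumulated sum -0.06125 + 0.00000j; after 4π/(2l+1) scaling, -0.08552 + 0.00000j ⇒ P_4 = -0.085521

-0.085521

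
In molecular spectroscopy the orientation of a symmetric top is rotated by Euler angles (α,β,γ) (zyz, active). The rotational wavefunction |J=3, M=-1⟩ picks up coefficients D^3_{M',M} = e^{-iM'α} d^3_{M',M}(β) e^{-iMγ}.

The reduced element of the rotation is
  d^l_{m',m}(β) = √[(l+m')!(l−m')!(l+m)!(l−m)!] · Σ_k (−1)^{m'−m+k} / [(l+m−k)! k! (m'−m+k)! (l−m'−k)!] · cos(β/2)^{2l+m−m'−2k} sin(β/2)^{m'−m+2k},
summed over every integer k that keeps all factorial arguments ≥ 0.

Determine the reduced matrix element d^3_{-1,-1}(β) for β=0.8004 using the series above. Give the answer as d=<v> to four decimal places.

d^3_{-1,-1}(β=0.8004) via the finite sum:
Half-angle: c=0.920983, s=0.389603. N=√(2·24·2·24)=48.000000
The bounds max(0,m−m')=0 and min(l+m,l−m')=2 give 3 terms
  k=0: (−1)^0·48.0000/(48)·0.9210^6·0.3896^0 = +0.610253
  k=1: (−1)^1·48.0000/(6)·0.9210^4·0.3896^2 = -0.873655
  k=2: (−1)^2·48.0000/(8)·0.9210^2·0.3896^4 = +0.117258
d^3_{-1,-1}(0.8004) = +0.610253 -0.873655 +0.117258 = -0.146145

d=-0.1461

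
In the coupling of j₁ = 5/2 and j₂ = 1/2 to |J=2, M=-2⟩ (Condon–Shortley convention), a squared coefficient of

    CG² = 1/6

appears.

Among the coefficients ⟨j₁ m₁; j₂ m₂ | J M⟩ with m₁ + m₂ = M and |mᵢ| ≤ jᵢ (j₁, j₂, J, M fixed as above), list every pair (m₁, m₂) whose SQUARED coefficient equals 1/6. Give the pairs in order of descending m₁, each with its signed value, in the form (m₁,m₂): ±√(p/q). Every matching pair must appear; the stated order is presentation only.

Admissible pairs with m₁+m₂ = M = -2: (-5/2,1/2), (-3/2,-1/2)
  (m₁,m₂)=(-3/2,-1/2): CG² = 1/6, CG = +√(1/6)   ← matches the target
  (m₁,m₂)=(-5/2,1/2): CG² = 5/6, CG = −√(5/6)
Pairs with CG² = 1/6: (-3/2,-1/2): +√(1/6)

(-3/2,-1/2): +√(1/6)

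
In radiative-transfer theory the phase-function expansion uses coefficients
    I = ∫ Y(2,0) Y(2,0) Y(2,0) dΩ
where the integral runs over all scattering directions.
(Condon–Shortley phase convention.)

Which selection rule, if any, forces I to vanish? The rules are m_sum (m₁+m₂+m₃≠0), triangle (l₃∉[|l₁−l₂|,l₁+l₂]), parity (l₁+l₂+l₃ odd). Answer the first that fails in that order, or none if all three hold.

none

azimuthal sum: 0 + 0 + 0 = 0  ✓
0 ≤ 2 ≤ 4 (triangle on l)  ✓
L = 2 + 2 + 2 = 6 (even)  ✓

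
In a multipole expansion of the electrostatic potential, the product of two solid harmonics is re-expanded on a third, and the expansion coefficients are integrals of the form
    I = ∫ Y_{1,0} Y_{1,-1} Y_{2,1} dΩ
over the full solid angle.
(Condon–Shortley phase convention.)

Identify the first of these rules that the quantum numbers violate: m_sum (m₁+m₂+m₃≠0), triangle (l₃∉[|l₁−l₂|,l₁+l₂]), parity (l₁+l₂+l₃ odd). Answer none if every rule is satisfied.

m₁+m₂+m₃ = 0 − 1 + 1 = 0  ✓
triangle: |1−1|=0 ≤ l₃=2 ≤ 1+1=2  ✓
parity: l₁+l₂+l₃ = 4 is even  ✓

none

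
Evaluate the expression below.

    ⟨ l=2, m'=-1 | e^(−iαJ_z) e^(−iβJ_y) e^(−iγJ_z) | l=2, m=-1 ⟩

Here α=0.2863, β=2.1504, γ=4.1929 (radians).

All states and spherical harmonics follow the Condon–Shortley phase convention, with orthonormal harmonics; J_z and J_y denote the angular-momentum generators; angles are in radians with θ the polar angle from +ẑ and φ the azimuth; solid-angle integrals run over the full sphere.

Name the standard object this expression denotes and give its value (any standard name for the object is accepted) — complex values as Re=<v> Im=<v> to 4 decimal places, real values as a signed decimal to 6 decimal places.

This is a Wigner D-matrix element — the rotation-matrix element ⟨l m'| R(α,β,γ) |l m⟩ in the angular-momentum basis.
D^2_{-1,-1}(0.2863,2.1504,4.1929) = e^{-i·-1·0.2863}·d^2_{-1,-1}(2.1504)·e^{-i·-1·4.1929}. Compute d first:
Half-angle: c=0.475556, s=0.879685. N=√(1·6·1·6)=6.000000
The bounds max(0,m−m')=0 and min(l+m,l−m')=1 give 2 terms
  k=0: (−1)^0·6.0000/(6)·0.4756^4·0.8797^0 = +0.051146
  k=1: (−1)^1·6.0000/(2)·0.4756^2·0.8797^2 = -0.525025
d^2_{-1,-1}(2.1504) = +0.051146 -0.525025 = -0.473879
Attach z-rotation phases: D = e^{-i(-1)(0.2863)}·(-0.473879)·e^{-i(-1)(4.1929)} = +0.109505+0.461053i

Wigner D-matrix element, Re=0.1095 Im=0.4611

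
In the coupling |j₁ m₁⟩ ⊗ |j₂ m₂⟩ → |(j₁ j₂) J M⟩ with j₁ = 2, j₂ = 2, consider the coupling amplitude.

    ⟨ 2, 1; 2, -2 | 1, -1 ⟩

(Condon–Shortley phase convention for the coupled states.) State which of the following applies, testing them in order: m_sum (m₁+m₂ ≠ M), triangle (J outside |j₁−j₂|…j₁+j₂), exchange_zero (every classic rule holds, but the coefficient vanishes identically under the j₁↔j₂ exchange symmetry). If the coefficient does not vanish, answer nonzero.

m-sum: m₁+m₂ = 1+(-2) = -1, M = -1  ✓
triangle: |j₁−j₂| = 0 ≤ J = 1 ≤ j₁+j₂ = 4  ✓
exchange: j₁≠j₂ or m₁≠m₂ — the exchange symmetry imposes no constraint here
value check: CG = +√(1/5) = +0.447214 ≠ 0

nonzero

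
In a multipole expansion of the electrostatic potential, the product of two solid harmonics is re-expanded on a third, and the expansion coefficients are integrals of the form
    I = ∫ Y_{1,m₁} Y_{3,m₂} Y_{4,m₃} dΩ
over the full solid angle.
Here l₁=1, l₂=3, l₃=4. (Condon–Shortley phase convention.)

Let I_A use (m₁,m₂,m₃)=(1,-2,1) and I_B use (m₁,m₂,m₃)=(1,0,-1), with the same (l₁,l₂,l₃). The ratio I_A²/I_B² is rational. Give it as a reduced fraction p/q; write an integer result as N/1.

Same 1,3,4: normalisation and zero-m 3j drop out of the ratio.
A: Δ: 0! 2! 6! / 9! → 1/252; sum: t=0:+1/240 = 1/240; 3j²(1 3 4; 1 -2 1) = Δ·Π!·Σ² = 1/84  (sign -1)
B: Δ: 0! 2! 6! / 9! → 1/252; sum: t=0:+1/72 = 1/72; 3j²(1 3 4; 1 0 -1) = Δ·Π!·Σ² = 5/126  (sign -1)
I_A²/I_B² = (1/84)/(5/126) = 3/10

3/10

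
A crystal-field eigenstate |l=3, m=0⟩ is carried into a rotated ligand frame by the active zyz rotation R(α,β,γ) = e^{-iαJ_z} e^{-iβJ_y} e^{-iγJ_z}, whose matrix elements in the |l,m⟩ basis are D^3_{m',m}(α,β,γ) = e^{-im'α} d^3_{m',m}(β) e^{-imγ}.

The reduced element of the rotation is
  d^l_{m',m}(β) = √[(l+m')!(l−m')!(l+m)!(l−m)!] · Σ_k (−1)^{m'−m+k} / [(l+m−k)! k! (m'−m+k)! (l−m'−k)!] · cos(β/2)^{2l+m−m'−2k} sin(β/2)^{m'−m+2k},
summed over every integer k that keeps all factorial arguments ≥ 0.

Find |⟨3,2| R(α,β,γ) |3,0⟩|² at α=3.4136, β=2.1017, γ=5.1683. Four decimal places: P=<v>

P=0.2658

Split into d^3_{2,0}(β=2.1017) × two z-phases.
With c≡cos(β/2)=0.496834 and s≡sin(β/2)=0.867846, N=[120·1·6·6]^{1/2}=65.726707
k∈{0,1} keeps every argument non-negative
  k=0: (−1)^2·65.7267/(12)·0.4968^4·0.8678^2 = +0.251356
  k=1: (−1)^3·65.7267/(12)·0.4968^2·0.8678^4 = -0.766925
d^3_{2,0}(2.1017) = +0.251356 -0.766925 = -0.515569
|D^3_{2,0}|² = |d^3_{2,0}(β)|² = (-0.515569)² = 0.265811 (the z-rotation phases have unit modulus)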